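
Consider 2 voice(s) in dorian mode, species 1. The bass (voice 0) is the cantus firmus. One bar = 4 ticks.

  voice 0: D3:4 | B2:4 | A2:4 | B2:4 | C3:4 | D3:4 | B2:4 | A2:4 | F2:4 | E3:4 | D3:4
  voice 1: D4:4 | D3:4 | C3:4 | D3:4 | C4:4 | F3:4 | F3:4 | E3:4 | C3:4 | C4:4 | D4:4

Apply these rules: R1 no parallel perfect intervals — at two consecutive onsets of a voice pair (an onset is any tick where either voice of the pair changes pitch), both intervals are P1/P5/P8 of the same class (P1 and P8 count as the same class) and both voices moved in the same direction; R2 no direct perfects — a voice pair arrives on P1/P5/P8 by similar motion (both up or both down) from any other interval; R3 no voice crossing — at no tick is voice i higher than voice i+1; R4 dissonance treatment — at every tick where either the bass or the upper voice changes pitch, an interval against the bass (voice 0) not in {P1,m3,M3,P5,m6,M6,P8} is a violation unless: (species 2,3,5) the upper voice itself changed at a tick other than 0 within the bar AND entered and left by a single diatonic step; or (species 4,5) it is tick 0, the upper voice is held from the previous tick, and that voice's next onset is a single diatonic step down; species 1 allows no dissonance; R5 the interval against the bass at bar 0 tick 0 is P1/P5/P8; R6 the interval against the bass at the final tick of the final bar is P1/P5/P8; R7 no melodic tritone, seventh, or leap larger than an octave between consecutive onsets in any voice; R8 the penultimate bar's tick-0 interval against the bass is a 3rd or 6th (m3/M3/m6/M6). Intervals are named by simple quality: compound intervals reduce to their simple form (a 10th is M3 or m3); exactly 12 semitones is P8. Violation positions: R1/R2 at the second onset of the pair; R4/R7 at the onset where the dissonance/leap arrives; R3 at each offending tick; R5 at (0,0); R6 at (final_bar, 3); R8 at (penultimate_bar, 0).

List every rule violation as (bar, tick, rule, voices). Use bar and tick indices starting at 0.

(4, 0, R2, (0, 1))
(4, 0, R7, (1,))
(6, 0, R4, (0, 1))
(7, 0, R2, (0, 1))
(8, 0, R1, (0, 1))
(9, 0, R7, (0,))

bar 0: v0=D3 v1=D4 downbeat P8
bar 1: v0=B2 v1=D3 downbeat m3
bar 2: v0=A2 v1=C3 downbeat m3
bar 3: v0=B2 v1=D3 downbeat m3
bar 4: v0=C3 v1=C4 downbeat P8
bar 5: v0=D3 v1=F3 downbeat m3
bar 6: v0=B2 v1=F3 downbeat TT
bar 7: v0=A2 v1=E3 downbeat P5
bar 8: v0=F2 v1=C3 downbeat P5
bar 9: v0=E3 v1=C4 downbeat m6
bar 10: v0=D3 v1=D4 downbeat P8
  -> R2 @ bar 4 tick 0 v(0, 1): B2/D3 m3 -> C3/C4 P8 similar
  -> R7 @ bar 4 tick 0 v(1,): D3->C4 leap 10st
  -> R4 @ bar 6 tick 0 v(0, 1): B2/F3 TT untreated
  -> R2 @ bar 7 tick 0 v(0, 1): B2/F3 TT -> A2/E3 P5 similar
  -> R1 @ bar 8 tick 0 v(0, 1): A2/E3 P5 -> F2/C3 P5 similar
  -> R7 @ bar 9 tick 0 v(0,): F2->E3 leap 11st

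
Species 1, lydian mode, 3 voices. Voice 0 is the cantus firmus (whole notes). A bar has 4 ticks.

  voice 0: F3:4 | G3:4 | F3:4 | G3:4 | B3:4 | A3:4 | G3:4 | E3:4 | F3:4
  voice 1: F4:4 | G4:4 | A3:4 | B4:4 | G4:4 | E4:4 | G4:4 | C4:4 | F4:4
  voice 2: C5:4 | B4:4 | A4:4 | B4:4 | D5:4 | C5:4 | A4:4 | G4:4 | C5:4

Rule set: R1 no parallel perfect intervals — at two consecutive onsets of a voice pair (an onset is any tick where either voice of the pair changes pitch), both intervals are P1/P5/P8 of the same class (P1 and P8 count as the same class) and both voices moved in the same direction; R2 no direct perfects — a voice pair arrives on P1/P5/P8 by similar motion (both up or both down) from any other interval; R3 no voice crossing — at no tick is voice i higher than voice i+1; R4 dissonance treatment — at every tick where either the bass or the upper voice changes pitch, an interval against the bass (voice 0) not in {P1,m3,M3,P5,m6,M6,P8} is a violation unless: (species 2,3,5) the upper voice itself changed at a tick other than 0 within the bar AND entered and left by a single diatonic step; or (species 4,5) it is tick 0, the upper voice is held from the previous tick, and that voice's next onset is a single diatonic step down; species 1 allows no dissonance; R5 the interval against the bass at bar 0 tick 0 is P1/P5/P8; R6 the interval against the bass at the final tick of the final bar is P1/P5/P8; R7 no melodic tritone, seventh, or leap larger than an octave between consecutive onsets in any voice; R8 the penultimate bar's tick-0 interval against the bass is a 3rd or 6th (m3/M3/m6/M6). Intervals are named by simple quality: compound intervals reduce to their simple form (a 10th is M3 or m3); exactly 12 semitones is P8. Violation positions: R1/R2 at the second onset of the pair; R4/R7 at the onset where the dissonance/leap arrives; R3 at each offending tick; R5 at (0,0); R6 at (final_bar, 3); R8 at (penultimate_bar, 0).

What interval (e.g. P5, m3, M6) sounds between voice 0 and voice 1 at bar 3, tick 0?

voice 0=G3 voice 1=B4 -> M3

M3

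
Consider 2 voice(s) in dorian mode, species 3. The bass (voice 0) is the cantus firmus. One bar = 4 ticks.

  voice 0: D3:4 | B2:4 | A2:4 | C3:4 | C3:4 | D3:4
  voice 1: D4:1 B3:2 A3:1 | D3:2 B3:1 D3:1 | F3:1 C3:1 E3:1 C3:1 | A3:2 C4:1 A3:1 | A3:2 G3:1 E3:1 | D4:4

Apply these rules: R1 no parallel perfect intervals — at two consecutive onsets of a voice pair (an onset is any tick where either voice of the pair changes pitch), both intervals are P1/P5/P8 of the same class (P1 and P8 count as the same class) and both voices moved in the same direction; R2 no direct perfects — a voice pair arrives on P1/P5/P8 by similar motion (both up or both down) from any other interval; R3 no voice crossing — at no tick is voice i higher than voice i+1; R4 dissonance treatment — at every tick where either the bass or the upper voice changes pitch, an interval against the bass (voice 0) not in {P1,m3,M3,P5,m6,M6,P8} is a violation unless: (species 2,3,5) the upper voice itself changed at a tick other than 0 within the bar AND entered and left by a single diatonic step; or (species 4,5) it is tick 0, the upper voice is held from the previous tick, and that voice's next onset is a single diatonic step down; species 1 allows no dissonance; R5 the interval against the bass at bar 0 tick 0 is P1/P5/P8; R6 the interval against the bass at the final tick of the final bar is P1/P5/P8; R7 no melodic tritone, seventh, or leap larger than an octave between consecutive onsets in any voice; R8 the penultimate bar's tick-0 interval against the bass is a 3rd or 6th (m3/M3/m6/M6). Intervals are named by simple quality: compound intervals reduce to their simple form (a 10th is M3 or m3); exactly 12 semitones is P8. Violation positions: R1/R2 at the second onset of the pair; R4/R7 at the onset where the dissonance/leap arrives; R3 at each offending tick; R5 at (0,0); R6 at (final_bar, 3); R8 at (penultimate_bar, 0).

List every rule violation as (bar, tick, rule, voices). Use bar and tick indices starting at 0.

bar 0: v0=D3 v1=D4 downbeat P8
bar 1: v0=B2 v1=D3 downbeat m3
bar 2: v0=A2 v1=F3 downbeat m6
bar 3: v0=C3 v1=A3 downbeat M6
bar 4: v0=C3 v1=A3 downbeat M6
bar 5: v0=D3 v1=D4 downbeat P8
  -> R2 @ bar 5 tick 0 v(0, 1): C3/E3 M3 -> D3/D4 P8 similar
  -> R7 @ bar 5 tick 0 v(1,): E3->D4 leap 10st

(5, 0, R2, (0, 1))
(5, 0, R7, (1,))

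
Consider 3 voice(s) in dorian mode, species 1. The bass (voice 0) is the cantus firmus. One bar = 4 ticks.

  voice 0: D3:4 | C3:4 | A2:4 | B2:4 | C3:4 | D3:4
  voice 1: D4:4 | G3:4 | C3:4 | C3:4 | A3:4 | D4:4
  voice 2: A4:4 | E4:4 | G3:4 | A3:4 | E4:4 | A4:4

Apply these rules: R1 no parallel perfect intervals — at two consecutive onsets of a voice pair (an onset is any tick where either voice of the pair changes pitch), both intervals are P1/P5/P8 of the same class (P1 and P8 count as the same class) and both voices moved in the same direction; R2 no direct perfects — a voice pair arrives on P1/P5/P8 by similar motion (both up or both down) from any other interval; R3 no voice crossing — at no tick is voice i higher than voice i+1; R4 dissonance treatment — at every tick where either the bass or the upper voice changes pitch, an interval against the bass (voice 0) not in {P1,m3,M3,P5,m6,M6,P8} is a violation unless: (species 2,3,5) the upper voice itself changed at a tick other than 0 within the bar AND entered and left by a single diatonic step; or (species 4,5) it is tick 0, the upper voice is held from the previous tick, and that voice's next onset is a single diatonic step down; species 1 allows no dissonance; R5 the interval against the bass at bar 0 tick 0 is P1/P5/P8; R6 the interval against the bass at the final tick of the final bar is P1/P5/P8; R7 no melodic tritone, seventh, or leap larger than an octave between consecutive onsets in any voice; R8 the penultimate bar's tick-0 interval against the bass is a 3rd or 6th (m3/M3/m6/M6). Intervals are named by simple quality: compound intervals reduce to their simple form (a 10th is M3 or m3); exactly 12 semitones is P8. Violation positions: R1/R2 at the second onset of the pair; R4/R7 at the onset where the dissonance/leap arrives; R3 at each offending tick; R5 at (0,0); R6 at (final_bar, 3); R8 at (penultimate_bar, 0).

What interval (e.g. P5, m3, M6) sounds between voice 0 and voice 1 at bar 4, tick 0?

voice 0=C3 voice 1=A3 -> M6

M6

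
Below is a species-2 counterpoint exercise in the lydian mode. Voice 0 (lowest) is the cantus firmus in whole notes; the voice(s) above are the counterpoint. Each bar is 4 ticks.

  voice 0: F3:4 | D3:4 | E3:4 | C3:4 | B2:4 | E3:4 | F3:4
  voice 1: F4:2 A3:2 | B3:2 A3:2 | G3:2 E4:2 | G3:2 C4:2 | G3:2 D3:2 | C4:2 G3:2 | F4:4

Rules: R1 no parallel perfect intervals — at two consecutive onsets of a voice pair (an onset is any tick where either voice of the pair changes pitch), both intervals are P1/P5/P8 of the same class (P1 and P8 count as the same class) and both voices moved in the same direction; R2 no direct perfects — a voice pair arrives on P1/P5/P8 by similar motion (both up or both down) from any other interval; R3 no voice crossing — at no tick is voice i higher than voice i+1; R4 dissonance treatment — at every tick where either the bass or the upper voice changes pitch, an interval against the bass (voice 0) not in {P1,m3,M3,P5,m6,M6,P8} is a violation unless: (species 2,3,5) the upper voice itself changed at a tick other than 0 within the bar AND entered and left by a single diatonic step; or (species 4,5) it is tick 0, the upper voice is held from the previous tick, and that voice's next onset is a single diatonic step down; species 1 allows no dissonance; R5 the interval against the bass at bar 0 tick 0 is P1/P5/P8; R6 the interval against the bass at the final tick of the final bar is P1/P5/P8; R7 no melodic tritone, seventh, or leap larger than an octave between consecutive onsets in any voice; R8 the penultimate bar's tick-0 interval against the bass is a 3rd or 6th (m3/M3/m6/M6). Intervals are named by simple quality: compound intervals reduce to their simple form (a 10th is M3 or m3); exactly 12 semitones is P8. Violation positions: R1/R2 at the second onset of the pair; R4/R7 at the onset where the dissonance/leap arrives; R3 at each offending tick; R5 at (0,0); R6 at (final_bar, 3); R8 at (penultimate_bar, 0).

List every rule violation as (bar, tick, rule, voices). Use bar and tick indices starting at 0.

bar 0: v0=F3 v1=F4 downbeat P8
bar 1: v0=D3 v1=B3 downbeat M6
bar 2: v0=E3 v1=G3 downbeat m3
bar 3: v0=C3 v1=G3 downbeat P5
bar 4: v0=B2 v1=G3 downbeat m6
bar 5: v0=E3 v1=C4 downbeat m6
bar 6: v0=F3 v1=F4 downbeat P8
  -> R2 @ bar 3 tick 0 v(0, 1): E3/E4 P8 -> C3/G3 P5 similar
  -> R7 @ bar 5 tick 0 v(1,): D3->C4 leap 10st
  -> R2 @ bar 6 tick 0 v(0, 1): E3/G3 m3 -> F3/F4 P8 similar
  -> R7 @ bar 6 tick 0 v(1,): G3->F4 leap 10st

(3, 0, R2, (0, 1))
(5, 0, R7, (1,))
(6, 0, R2, (0, 1))
(6, 0, R7, (1,))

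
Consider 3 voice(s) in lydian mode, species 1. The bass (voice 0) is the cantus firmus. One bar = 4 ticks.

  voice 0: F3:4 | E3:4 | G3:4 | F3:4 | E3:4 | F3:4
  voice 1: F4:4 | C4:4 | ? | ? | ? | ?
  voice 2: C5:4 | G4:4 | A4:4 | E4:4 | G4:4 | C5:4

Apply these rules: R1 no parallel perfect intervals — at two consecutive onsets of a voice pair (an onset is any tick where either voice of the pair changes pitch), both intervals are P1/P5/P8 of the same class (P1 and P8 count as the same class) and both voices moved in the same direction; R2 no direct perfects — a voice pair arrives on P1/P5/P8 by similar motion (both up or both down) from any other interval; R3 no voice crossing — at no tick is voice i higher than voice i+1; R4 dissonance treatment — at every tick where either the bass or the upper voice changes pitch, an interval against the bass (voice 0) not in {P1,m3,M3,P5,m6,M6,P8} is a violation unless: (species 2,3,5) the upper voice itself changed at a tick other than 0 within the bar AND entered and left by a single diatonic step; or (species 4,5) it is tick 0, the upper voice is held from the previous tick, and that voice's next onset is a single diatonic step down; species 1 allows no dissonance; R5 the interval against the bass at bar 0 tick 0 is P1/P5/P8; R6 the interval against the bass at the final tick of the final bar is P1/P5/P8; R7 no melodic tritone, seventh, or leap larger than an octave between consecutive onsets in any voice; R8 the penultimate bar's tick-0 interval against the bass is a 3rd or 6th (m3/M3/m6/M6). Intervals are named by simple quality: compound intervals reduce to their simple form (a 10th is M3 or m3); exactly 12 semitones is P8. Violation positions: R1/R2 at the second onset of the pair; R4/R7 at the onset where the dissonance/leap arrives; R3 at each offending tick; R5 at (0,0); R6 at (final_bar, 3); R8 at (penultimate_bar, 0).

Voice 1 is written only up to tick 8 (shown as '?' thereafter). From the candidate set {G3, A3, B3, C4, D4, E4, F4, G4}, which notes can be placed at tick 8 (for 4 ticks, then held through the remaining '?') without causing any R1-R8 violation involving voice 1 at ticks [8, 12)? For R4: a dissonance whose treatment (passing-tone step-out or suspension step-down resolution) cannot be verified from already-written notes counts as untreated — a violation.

{B3, E4, G3}

G3: legal
A3: violates R4
B3: legal
C4: violates R4
D4: violates R1,R2
E4: legal
F4: violates R4
G4: violates R2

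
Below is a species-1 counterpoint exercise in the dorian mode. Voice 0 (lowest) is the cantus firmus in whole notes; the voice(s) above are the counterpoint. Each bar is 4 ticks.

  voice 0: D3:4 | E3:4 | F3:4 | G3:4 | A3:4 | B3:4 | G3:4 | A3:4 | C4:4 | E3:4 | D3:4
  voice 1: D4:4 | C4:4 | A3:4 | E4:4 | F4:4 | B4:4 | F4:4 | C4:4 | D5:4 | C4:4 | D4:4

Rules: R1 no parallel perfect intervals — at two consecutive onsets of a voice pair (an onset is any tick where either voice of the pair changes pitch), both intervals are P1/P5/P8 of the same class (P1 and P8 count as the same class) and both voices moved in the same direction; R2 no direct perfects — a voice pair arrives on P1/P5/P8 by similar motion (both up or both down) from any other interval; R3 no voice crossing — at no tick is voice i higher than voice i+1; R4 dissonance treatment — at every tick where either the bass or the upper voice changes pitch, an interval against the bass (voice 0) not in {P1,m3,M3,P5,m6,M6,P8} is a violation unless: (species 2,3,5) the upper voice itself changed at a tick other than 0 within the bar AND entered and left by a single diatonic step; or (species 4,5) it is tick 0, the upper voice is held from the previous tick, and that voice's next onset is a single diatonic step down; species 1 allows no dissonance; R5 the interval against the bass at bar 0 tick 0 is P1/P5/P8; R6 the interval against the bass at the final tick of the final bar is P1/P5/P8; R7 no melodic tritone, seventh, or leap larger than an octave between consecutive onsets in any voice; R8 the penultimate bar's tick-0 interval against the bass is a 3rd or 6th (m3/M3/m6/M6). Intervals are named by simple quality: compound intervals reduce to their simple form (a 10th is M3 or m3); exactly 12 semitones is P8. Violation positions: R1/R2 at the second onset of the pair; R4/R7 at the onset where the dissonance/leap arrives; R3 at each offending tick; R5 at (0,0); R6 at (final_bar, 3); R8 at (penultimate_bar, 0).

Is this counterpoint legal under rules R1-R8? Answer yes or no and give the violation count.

No (7 violations)

bar 0: v0=D3 v1=D4 (P8)
bar 1: v0=E3 v1=C4 (m6)
bar 2: v0=F3 v1=A3 (M3)
bar 3: v0=G3 v1=E4 (M6)
bar 4: v0=A3 v1=F4 (m6)
bar 5: v0=B3 v1=B4 (P8)
bar 6: v0=G3 v1=F4 (m7)
bar 7: v0=A3 v1=C4 (m3)
bar 8: v0=C4 v1=D5 (M2)
bar 9: v0=E3 v1=C4 (m6)
bar 10: v0=D3 v1=D4 (P8)
  R2 @ bar5.0: A3/F4 m6 -> B3/B4 P8 similar
  R7 @ bar5.0: F4->B4 leap 6st
  R4 @ bar6.0: G3/F4 m7 untreated
  R7 @ bar6.0: B4->F4 leap 6st
  R4 @ bar8.0: C4/D5 M2 untreated
  R7 @ bar8.0: C4->D5 leap 14st
  R7 @ bar9.0: D5->C4 leap 14st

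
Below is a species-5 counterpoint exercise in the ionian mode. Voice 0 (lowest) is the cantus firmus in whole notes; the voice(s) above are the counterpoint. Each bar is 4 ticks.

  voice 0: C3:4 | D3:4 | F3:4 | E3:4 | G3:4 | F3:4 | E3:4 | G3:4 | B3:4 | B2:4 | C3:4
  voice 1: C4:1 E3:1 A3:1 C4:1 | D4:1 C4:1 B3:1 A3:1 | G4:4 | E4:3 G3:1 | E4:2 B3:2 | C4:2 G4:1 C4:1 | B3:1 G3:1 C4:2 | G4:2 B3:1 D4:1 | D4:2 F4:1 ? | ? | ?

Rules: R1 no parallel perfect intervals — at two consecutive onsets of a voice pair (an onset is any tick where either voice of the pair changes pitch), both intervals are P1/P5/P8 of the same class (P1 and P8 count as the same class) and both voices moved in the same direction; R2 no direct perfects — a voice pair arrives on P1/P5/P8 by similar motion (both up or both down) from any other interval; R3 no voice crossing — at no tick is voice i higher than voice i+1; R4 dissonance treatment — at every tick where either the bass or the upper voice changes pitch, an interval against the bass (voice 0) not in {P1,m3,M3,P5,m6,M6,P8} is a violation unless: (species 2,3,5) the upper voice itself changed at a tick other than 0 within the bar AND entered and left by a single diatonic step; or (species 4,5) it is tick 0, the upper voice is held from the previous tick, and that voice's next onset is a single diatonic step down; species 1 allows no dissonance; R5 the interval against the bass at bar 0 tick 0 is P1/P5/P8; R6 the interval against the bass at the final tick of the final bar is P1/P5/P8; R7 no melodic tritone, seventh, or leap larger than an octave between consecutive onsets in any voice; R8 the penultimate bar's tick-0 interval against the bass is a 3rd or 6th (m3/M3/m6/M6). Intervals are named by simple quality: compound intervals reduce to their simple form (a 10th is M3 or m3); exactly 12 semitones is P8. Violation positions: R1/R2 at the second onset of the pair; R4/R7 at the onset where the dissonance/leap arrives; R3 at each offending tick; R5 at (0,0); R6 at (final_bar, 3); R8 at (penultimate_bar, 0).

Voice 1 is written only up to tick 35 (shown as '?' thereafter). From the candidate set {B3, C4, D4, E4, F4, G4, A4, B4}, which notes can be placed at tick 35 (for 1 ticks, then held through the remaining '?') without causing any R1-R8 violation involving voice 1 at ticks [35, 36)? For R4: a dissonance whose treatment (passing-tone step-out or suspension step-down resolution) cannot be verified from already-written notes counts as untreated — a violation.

{D4, F4, G4}

B3: violates R7
C4: violates R4
D4: legal
E4: violates R4
F4: legal
G4: legal
A4: violates R4
B4: violates R7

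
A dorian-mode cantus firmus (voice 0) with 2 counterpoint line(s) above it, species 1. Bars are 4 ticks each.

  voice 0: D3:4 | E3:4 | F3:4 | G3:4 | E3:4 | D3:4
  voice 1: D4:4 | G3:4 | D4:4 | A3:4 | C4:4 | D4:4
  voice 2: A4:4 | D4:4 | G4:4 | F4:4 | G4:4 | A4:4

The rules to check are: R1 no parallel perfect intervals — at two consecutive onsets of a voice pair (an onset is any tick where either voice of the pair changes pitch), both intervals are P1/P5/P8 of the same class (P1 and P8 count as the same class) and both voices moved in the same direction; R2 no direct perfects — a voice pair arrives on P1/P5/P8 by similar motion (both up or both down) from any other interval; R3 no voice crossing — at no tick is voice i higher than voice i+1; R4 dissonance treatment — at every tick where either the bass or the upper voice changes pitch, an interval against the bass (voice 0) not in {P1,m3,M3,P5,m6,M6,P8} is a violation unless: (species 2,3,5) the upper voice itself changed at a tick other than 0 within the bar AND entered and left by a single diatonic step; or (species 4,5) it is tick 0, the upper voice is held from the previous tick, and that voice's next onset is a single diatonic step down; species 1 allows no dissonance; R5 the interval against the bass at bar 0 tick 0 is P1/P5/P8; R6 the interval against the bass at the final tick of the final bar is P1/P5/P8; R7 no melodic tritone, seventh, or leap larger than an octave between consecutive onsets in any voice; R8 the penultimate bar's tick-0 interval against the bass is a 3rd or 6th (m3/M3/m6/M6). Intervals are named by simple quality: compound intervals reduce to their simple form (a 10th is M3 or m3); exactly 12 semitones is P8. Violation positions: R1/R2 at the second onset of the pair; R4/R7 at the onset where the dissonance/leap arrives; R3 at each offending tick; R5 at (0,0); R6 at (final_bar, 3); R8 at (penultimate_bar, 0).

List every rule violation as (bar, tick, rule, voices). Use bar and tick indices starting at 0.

bar 0: v0=D3 v1=D4 v2=A4 downbeat P5
bar 1: v0=E3 v1=G3 v2=D4 downbeat m7
bar 2: v0=F3 v1=D4 v2=G4 downbeat M2
bar 3: v0=G3 v1=A3 v2=F4 downbeat m7
bar 4: v0=E3 v1=C4 v2=G4 downbeat m3
bar 5: v0=D3 v1=D4 v2=A4 downbeat P5
  -> R1 @ bar 1 tick 0 v(1, 2): D4/A4 P5 -> G3/D4 P5 similar
  -> R4 @ bar 1 tick 0 v(0, 2): E3/D4 m7 untreated
  -> R4 @ bar 2 tick 0 v(0, 2): F3/G4 M2 untreated
  -> R4 @ bar 3 tick 0 v(0, 1): G3/A3 M2 untreated
  -> R4 @ bar 3 tick 0 v(0, 2): G3/F4 m7 untreated
  -> R2 @ bar 4 tick 0 v(1, 2): A3/F4 m6 -> C4/G4 P5 similar
  -> R1 @ bar 5 tick 0 v(1, 2): C4/G4 P5 -> D4/A4 P5 similar

(1, 0, R1, (1, 2))
(1, 0, R4, (0, 2))
(2, 0, R4, (0, 2))
(3, 0, R4, (0, 1))
(3, 0, R4, (0, 2))
(4, 0, R2, (1, 2))
(5, 0, R1, (1, 2))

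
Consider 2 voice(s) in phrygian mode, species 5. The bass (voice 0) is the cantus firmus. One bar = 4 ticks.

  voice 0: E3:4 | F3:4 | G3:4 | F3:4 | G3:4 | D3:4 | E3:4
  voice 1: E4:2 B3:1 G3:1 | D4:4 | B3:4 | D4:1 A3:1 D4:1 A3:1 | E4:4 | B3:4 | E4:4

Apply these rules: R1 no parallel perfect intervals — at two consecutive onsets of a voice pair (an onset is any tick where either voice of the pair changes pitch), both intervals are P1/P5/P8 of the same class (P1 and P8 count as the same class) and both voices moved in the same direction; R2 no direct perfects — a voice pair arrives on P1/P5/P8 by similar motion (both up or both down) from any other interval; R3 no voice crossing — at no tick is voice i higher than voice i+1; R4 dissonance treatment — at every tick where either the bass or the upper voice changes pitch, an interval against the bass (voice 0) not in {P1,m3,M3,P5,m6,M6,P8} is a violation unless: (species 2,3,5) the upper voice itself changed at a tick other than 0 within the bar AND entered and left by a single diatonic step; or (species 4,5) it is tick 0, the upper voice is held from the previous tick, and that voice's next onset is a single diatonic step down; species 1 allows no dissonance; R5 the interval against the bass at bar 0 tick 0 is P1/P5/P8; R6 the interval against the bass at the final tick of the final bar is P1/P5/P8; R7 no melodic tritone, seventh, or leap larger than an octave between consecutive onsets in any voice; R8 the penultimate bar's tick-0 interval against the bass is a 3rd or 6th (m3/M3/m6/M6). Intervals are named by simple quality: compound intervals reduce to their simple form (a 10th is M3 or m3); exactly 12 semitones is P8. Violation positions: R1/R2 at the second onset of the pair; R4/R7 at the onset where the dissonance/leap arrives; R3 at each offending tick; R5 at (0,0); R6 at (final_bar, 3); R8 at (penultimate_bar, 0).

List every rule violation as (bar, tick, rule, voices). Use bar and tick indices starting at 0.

(6, 0, R2, (0, 1))

bar 0: v0=E3 v1=E4 downbeat P8
bar 1: v0=F3 v1=D4 downbeat M6
bar 2: v0=G3 v1=B3 downbeat M3
bar 3: v0=F3 v1=D4 downbeat M6
bar 4: v0=G3 v1=E4 downbeat M6
bar 5: v0=D3 v1=B3 downbeat M6
bar 6: v0=E3 v1=E4 downbeat P8
  -> R2 @ bar 6 tick 0 v(0, 1): D3/B3 M6 -> E3/E4 P8 similar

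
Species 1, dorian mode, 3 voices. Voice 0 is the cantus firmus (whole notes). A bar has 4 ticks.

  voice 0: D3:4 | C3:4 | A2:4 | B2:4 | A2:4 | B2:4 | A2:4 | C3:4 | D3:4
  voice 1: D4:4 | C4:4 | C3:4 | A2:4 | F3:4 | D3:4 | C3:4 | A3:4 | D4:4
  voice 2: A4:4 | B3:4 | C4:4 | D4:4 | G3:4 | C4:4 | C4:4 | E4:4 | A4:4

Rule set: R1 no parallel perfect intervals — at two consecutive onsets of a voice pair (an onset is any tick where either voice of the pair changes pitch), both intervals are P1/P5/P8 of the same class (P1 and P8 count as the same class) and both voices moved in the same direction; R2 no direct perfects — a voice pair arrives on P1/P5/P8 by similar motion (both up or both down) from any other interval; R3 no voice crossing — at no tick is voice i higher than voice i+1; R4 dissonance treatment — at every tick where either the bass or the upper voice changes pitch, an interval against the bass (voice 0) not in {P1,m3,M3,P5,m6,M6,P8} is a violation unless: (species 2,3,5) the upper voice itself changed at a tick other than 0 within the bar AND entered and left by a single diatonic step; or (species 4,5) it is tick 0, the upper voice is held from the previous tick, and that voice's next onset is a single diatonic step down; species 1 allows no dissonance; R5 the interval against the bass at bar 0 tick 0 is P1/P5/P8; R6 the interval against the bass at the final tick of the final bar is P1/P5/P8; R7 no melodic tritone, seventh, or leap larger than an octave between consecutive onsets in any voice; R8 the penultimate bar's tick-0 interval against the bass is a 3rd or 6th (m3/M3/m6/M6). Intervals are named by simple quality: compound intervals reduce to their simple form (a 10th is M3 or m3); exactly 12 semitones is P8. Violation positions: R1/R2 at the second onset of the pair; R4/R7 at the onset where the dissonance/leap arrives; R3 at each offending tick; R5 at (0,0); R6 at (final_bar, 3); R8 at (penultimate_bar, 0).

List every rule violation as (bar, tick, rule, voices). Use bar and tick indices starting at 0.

bar 0: v0=D3 v1=D4 v2=A4 downbeat P5
bar 1: v0=C3 v1=C4 v2=B3 downbeat M7
bar 2: v0=A2 v1=C3 v2=C4 downbeat m3
bar 3: v0=B2 v1=A2 v2=D4 downbeat m3
bar 4: v0=A2 v1=F3 v2=G3 downbeat m7
bar 5: v0=B2 v1=D3 v2=C4 downbeat m2
bar 6: v0=A2 v1=C3 v2=C4 downbeat m3
bar 7: v0=C3 v1=A3 v2=E4 downbeat M3
bar 8: v0=D3 v1=D4 v2=A4 downbeat P5
  -> R1 @ bar 1 tick 0 v(0, 1): D3/D4 P8 -> C3/C4 P8 similar
  -> R3 @ bar 1 tick 0 v(1, 2): C4 above B3
  -> R4 @ bar 1 tick 0 v(0, 2): C3/B3 M7 untreated
  -> R7 @ bar 1 tick 0 v(2,): A4->B3 leap 10st
  -> R3 @ bar 1 tick 1 v(1, 2): C4 above B3
  -> R3 @ bar 1 tick 2 v(1, 2): C4 above B3
  -> R3 @ bar 1 tick 3 v(1, 2): C4 above B3
  -> R3 @ bar 3 tick 0 v(0, 1): B2 above A2
  -> R4 @ bar 3 tick 0 v(0, 1): B2/A2 M2 untreated
  -> R3 @ bar 3 tick 1 v(0, 1): B2 above A2
  -> R3 @ bar 3 tick 2 v(0, 1): B2 above A2
  -> R3 @ bar 3 tick 3 v(0, 1): B2 above A2
  -> R4 @ bar 4 tick 0 v(0, 2): A2/G3 m7 untreated
  -> R4 @ bar 5 tick 0 v(0, 2): B2/C4 m2 untreated
  -> R2 @ bar 7 tick 0 v(1, 2): C3/C4 P8 -> A3/E4 P5 similar
  -> R1 @ bar 8 tick 0 v(1, 2): A3/E4 P5 -> D4/A4 P5 similar
  -> R2 @ bar 8 tick 0 v(0, 1): C3/A3 M6 -> D3/D4 P8 similar
  -> R2 @ bar 8 tick 0 v(0, 2): C3/E4 M3 -> D3/A4 P5 similar

(1, 0, R1, (0, 1))
(1, 0, R3, (1, 2))
(1, 0, R4, (0, 2))
(1, 0, R7, (2,))
(1, 1, R3, (1, 2))
(1, 2, R3, (1, 2))
(1, 3, R3, (1, 2))
(3, 0, R3, (0, 1))
(3, 0, R4, (0, 1))
(3, 1, R3, (0, 1))
(3, 2, R3, (0, 1))
(3, 3, R3, (0, 1))
(4, 0, R4, (0, 2))
(5, 0, R4, (0, 2))
(7, 0, R2, (1, 2))
(8, 0, R1, (1, 2))
(8, 0, R2, (0, 1))
(8, 0, R2, (0, 2))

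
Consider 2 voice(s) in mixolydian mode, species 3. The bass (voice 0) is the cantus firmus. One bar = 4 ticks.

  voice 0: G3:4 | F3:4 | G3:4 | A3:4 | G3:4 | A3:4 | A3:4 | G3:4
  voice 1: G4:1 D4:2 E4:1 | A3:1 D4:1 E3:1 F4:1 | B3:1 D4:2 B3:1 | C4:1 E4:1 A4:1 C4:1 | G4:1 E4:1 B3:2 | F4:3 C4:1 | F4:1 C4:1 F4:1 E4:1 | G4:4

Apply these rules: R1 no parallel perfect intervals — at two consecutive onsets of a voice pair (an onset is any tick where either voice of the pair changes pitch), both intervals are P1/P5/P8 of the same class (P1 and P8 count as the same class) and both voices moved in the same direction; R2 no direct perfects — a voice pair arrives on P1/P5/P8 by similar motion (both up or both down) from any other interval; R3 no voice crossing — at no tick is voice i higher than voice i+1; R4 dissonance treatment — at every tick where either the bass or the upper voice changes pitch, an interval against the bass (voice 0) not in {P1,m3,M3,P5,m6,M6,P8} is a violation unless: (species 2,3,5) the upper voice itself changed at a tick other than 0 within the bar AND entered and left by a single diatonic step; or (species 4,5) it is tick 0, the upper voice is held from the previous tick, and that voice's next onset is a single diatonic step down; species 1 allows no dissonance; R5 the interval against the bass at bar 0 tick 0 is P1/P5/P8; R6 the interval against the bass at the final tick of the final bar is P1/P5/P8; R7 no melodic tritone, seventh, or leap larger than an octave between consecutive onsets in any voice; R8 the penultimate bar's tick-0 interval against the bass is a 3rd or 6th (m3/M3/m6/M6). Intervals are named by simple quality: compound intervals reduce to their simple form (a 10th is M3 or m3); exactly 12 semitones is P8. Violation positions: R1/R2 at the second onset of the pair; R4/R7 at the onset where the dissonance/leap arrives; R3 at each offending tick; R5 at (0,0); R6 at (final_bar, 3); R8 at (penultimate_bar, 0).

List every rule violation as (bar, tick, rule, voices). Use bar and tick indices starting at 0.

bar 0: v0=G3 v1=G4 downbeat P8
bar 1: v0=F3 v1=A3 downbeat M3
bar 2: v0=G3 v1=B3 downbeat M3
bar 3: v0=A3 v1=C4 downbeat m3
bar 4: v0=G3 v1=G4 downbeat P8
bar 5: v0=A3 v1=F4 downbeat m6
bar 6: v0=A3 v1=F4 downbeat m6
bar 7: v0=G3 v1=G4 downbeat P8
  -> R3 @ bar 1 tick 2 v(0, 1): F3 above E3
  -> R4 @ bar 1 tick 2 v(0, 1): F3/E3 m2 untreated
  -> R7 @ bar 1 tick 2 v(1,): D4->E3 leap 10st
  -> R7 @ bar 1 tick 3 v(1,): E3->F4 leap 13st
  -> R7 @ bar 2 tick 0 v(1,): F4->B3 leap 6st
  -> R7 @ bar 5 tick 0 v(1,): B3->F4 leap 6st

(1, 2, R3, (0, 1))
(1, 2, R4, (0, 1))
(1, 2, R7, (1,))
(1, 3, R7, (1,))
(2, 0, R7, (1,))
(5, 0, R7, (1,))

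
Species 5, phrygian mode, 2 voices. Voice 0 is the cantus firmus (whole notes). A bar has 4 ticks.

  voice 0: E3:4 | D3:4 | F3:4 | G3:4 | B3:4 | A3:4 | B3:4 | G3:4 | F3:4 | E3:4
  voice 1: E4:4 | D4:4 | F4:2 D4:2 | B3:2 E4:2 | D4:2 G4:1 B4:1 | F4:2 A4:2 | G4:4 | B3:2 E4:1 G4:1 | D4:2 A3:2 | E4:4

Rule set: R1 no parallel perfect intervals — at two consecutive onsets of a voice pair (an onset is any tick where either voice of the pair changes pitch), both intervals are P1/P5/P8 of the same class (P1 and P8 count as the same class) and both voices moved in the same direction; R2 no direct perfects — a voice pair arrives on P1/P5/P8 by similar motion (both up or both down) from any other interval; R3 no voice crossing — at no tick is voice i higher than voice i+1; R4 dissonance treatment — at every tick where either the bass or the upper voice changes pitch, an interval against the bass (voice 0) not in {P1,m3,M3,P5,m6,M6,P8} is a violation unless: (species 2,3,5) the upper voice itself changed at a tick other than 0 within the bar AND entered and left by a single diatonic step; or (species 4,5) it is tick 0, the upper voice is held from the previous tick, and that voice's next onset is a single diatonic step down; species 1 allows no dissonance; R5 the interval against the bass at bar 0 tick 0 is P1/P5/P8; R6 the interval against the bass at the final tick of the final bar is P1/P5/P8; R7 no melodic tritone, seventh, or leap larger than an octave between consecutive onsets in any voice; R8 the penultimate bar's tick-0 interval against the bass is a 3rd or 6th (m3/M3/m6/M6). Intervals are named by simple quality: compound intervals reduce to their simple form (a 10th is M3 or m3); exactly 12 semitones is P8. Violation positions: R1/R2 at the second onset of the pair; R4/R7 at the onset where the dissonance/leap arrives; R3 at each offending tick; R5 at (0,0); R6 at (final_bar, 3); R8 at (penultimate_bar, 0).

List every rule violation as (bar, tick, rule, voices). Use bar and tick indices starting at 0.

(1, 0, R1, (0, 1))
(2, 0, R1, (0, 1))
(5, 0, R7, (1,))

bar 0: v0=E3 v1=E4 downbeat P8
bar 1: v0=D3 v1=D4 downbeat P8
bar 2: v0=F3 v1=F4 downbeat P8
bar 3: v0=G3 v1=B3 downbeat M3
bar 4: v0=B3 v1=D4 downbeat m3
bar 5: v0=A3 v1=F4 downbeat m6
bar 6: v0=B3 v1=G4 downbeat m6
bar 7: v0=G3 v1=B3 downbeat M3
bar 8: v0=F3 v1=D4 downbeat M6
bar 9: v0=E3 v1=E4 downbeat P8
  -> R1 @ bar 1 tick 0 v(0, 1): E3/E4 P8 -> D3/D4 P8 similar
  -> R1 @ bar 2 tick 0 v(0, 1): D3/D4 P8 -> F3/F4 P8 similar
  -> R7 @ bar 5 tick 0 v(1,): B4->F4 leap 6st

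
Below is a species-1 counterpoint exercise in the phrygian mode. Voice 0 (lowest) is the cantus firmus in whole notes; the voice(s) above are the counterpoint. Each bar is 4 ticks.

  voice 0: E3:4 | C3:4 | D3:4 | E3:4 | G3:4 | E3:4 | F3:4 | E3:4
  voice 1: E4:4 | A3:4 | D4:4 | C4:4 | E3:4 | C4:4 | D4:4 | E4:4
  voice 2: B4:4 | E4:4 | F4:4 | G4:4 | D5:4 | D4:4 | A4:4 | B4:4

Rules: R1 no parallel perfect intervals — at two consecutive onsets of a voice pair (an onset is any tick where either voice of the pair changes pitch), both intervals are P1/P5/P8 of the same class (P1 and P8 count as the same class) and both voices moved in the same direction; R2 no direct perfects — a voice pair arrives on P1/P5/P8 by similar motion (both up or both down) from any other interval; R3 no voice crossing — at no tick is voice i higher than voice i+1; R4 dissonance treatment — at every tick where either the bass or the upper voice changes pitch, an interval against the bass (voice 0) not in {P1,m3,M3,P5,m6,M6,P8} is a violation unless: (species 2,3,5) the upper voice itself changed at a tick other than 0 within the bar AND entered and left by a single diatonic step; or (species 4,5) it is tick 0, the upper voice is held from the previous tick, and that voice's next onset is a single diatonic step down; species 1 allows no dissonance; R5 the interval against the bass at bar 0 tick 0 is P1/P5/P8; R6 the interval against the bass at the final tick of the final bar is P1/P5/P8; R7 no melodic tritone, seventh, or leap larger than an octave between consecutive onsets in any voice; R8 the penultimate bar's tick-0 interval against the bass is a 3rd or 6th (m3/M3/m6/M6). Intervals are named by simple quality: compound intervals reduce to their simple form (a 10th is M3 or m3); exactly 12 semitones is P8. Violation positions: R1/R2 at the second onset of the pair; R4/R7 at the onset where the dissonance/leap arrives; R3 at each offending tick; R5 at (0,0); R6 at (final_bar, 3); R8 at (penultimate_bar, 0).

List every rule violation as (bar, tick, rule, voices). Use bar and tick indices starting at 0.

bar 0: v0=E3 v1=E4 v2=B4 downbeat P5
bar 1: v0=C3 v1=A3 v2=E4 downbeat M3
bar 2: v0=D3 v1=D4 v2=F4 downbeat m3
bar 3: v0=E3 v1=C4 v2=G4 downbeat m3
bar 4: v0=G3 v1=E3 v2=D5 downbeat P5
bar 5: v0=E3 v1=C4 v2=D4 downbeat m7
bar 6: v0=F3 v1=D4 v2=A4 downbeat M3
bar 7: v0=E3 v1=E4 v2=B4 downbeat P5
  -> R1 @ bar 1 tick 0 v(1, 2): E4/B4 P5 -> A3/E4 P5 similar
  -> R2 @ bar 2 tick 0 v(0, 1): C3/A3 M6 -> D3/D4 P8 similar
  -> R2 @ bar 4 tick 0 v(0, 2): E3/G4 m3 -> G3/D5 P5 similar
  -> R3 @ bar 4 tick 0 v(0, 1): G3 above E3
  -> R3 @ bar 4 tick 1 v(0, 1): G3 above E3
  -> R3 @ bar 4 tick 2 v(0, 1): G3 above E3
  -> R3 @ bar 4 tick 3 v(0, 1): G3 above E3
  -> R4 @ bar 5 tick 0 v(0, 2): E3/D4 m7 untreated
  -> R2 @ bar 6 tick 0 v(1, 2): C4/D4 M2 -> D4/A4 P5 similar
  -> R1 @ bar 7 tick 0 v(1, 2): D4/A4 P5 -> E4/B4 P5 similar

(1, 0, R1, (1, 2))
(2, 0, R2, (0, 1))
(4, 0, R2, (0, 2))
(4, 0, R3, (0, 1))
(4, 1, R3, (0, 1))
(4, 2, R3, (0, 1))
(4, 3, R3, (0, 1))
(5, 0, R4, (0, 2))
(6, 0, R2, (1, 2))
(7, 0, R1, (1, 2))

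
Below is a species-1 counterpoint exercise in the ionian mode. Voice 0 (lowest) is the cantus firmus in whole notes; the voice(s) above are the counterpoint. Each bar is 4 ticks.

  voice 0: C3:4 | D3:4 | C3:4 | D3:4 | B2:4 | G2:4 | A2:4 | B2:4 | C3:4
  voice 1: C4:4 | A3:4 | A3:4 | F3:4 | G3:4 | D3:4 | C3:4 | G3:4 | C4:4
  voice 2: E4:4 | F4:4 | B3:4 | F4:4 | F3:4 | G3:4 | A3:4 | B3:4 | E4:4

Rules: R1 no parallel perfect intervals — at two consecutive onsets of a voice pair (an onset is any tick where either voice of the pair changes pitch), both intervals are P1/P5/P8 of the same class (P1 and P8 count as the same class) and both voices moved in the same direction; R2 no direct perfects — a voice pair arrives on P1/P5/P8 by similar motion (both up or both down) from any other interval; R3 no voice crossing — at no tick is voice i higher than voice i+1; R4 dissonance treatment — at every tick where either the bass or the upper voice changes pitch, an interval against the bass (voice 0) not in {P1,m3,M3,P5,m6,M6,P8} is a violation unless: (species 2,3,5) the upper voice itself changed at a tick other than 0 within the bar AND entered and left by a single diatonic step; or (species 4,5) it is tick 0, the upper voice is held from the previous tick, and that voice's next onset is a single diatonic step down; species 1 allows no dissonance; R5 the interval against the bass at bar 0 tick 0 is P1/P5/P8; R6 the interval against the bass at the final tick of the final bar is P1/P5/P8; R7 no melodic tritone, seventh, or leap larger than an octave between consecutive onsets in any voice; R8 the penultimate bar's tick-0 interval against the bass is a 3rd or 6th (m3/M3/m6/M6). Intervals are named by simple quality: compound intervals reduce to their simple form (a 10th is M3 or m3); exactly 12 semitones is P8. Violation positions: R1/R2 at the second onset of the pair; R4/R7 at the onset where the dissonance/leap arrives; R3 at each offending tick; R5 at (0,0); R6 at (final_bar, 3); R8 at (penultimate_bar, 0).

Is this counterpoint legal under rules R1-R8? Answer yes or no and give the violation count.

bar 0: v0=C3 v1=C4 v2=E4 (M3)
bar 1: v0=D3 v1=A3 v2=F4 (m3)
bar 2: v0=C3 v1=A3 v2=B3 (M7)
bar 3: v0=D3 v1=F3 v2=F4 (m3)
bar 4: v0=B2 v1=G3 v2=F3 (TT)
bar 5: v0=G2 v1=D3 v2=G3 (P8)
bar 6: v0=A2 v1=C3 v2=A3 (P8)
bar 7: v0=B2 v1=G3 v2=B3 (P8)
bar 8: v0=C3 v1=C4 v2=E4 (M3)
  R5 @ bar0.0: opens on M3
  R4 @ bar2.0: C3/B3 M7 untreated
  R7 @ bar2.0: F4->B3 leap 6st
  R7 @ bar3.0: B3->F4 leap 6st
  R3 @ bar4.0: G3 above F3
  R4 @ bar4.0: B2/F3 TT untreated
  R3 @ bar4.1: G3 above F3
  R3 @ bar4.2: G3 above F3
  R3 @ bar4.3: G3 above F3
  R2 @ bar5.0: B2/G3 m6 -> G2/D3 P5 similar
  R1 @ bar6.0: G2/G3 P8 -> A2/A3 P8 similar
  R1 @ bar7.0: A2/A3 P8 -> B2/B3 P8 similar
  R8 @ bar7.0: penult P8 not 3rd/6th
  R2 @ bar8.0: B2/G3 m6 -> C3/C4 P8 similar
  R6 @ bar8.3: closes on M3

No (15 violations)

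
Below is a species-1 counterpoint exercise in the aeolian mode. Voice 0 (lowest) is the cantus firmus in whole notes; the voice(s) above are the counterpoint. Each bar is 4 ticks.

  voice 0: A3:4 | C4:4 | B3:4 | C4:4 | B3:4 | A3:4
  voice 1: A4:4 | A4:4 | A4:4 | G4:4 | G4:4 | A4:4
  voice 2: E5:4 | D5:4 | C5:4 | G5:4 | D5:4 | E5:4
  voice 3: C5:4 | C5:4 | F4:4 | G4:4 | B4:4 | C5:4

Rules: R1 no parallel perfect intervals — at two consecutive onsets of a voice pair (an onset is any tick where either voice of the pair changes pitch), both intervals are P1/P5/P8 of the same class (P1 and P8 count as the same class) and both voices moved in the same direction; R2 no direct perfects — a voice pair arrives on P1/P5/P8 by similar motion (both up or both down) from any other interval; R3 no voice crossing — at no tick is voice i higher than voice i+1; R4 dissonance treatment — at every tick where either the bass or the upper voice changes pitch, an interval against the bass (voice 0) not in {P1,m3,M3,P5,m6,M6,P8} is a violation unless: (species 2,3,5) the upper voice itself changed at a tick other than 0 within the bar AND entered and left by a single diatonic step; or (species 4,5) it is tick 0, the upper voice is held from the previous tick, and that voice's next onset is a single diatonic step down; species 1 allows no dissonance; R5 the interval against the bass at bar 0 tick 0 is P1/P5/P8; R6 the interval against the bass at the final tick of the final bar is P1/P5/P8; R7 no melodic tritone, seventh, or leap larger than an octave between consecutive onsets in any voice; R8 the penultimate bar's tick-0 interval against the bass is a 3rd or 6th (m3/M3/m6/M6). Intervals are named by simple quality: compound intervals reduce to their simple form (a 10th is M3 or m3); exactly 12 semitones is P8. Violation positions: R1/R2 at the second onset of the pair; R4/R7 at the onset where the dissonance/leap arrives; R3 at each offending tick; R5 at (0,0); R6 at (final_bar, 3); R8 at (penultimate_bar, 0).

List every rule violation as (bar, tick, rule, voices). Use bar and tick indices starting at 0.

(0, 0, R3, (2, 3))
(0, 0, R5, (0, 3))
(0, 1, R3, (2, 3))
(0, 2, R3, (2, 3))
(0, 3, R3, (2, 3))
(1, 0, R3, (2, 3))
(1, 0, R4, (0, 2))
(1, 1, R3, (2, 3))
(1, 2, R3, (2, 3))
(1, 3, R3, (2, 3))
(2, 0, R2, (2, 3))
(2, 0, R3, (2, 3))
(2, 0, R4, (0, 1))
(2, 0, R4, (0, 2))
(2, 0, R4, (0, 3))
(2, 1, R3, (2, 3))
(2, 2, R3, (2, 3))
(2, 3, R3, (2, 3))
(3, 0, R2, (0, 2))
(3, 0, R2, (0, 3))
(3, 0, R2, (2, 3))
(3, 0, R3, (2, 3))
(3, 1, R3, (2, 3))
(3, 2, R3, (2, 3))
(3, 3, R3, (2, 3))
(4, 0, R3, (2, 3))
(4, 0, R8, (0, 3))
(4, 1, R3, (2, 3))
(4, 2, R3, (2, 3))
(4, 3, R3, (2, 3))
(5, 0, R1, (1, 2))
(5, 0, R3, (2, 3))
(5, 1, R3, (2, 3))
(5, 2, R3, (2, 3))
(5, 3, R3, (2, 3))
(5, 3, R6, (0, 3))

bar 0: v0=A3 v1=A4 v2=E5 v3=C5 downbeat m3
bar 1: v0=C4 v1=A4 v2=D5 v3=C5 downbeat P8
bar 2: v0=B3 v1=A4 v2=C5 v3=F4 downbeat TT
bar 3: v0=C4 v1=G4 v2=G5 v3=G4 downbeat P5
bar 4: v0=B3 v1=G4 v2=D5 v3=B4 downbeat P8
bar 5: v0=A3 v1=A4 v2=E5 v3=C5 downbeat m3
  -> R3 @ bar 0 tick 0 v(2, 3): E5 above C5
  -> R5 @ bar 0 tick 0 v(0, 3): opens on m3
  -> R3 @ bar 0 tick 1 v(2, 3): E5 above C5
  -> R3 @ bar 0 tick 2 v(2, 3): E5 above C5
  -> R3 @ bar 0 tick 3 v(2, 3): E5 above C5
  -> R3 @ bar 1 tick 0 v(2, 3): D5 above C5
  -> R4 @ bar 1 tick 0 v(0, 2): C4/D5 M2 untreated
  -> R3 @ bar 1 tick 1 v(2, 3): D5 above C5
  -> R3 @ bar 1 tick 2 v(2, 3): D5 above C5
  -> R3 @ bar 1 tick 3 v(2, 3): D5 above C5
  -> R2 @ bar 2 tick 0 v(2, 3): D5/C5 M2 -> C5/F4 P5 similar
  -> R3 @ bar 2 tick 0 v(2, 3): C5 above F4
  -> R4 @ bar 2 tick 0 v(0, 1): B3/A4 m7 untreated
  -> R4 @ bar 2 tick 0 v(0, 2): B3/C5 m2 untreated
  -> R4 @ bar 2 tick 0 v(0, 3): B3/F4 TT untreated
  -> R3 @ bar 2 tick 1 v(2, 3): C5 above F4
  -> R3 @ bar 2 tick 2 v(2, 3): C5 above F4
  -> R3 @ bar 2 tick 3 v(2, 3): C5 above F4
  -> R2 @ bar 3 tick 0 v(0, 2): B3/C5 m2 -> C4/G5 P5 similar
  -> R2 @ bar 3 tick 0 v(0, 3): B3/F4 TT -> C4/G4 P5 similar
  -> R2 @ bar 3 tick 0 v(2, 3): C5/F4 P5 -> G5/G4 P8 similar
  -> R3 @ bar 3 tick 0 v(2, 3): G5 above G4
  -> R3 @ bar 3 tick 1 v(2, 3): G5 above G4
  -> R3 @ bar 3 tick 2 v(2, 3): G5 above G4
  -> R3 @ bar 3 tick 3 v(2, 3): G5 above G4
  -> R3 @ bar 4 tick 0 v(2, 3): D5 above B4
  -> R8 @ bar 4 tick 0 v(0, 3): penult P8 not 3rd/6th
  -> R3 @ bar 4 tick 1 v(2, 3): D5 above B4
  -> R3 @ bar 4 tick 2 v(2, 3): D5 above B4
  -> R3 @ bar 4 tick 3 v(2, 3): D5 above B4
  -> R1 @ bar 5 tick 0 v(1, 2): G4/D5 P5 -> A4/E5 P5 similar
  -> R3 @ bar 5 tick 0 v(2, 3): E5 above C5
  -> R3 @ bar 5 tick 1 v(2, 3): E5 above C5
  -> R3 @ bar 5 tick 2 v(2, 3): E5 above C5
  -> R3 @ bar 5 tick 3 v(2, 3): E5 above C5
  -> R6 @ bar 5 tick 3 v(0, 3): closes on m3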